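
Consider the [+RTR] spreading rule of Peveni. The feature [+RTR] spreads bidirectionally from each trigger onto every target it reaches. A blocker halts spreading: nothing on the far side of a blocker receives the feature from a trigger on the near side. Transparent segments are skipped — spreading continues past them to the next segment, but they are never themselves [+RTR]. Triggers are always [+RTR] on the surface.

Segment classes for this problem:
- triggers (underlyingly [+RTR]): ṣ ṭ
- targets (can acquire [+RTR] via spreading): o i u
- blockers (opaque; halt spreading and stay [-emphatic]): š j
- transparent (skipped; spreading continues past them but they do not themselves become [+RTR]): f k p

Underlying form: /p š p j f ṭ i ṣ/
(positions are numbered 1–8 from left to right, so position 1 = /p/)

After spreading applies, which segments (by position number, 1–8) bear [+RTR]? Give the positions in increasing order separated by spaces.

6 7 8

From /ṭ/ at 6 rightward: 7 /i/ → [+RTR]; 8 /ṣ/ is itself a trigger — this domain ends here.
From /ṭ/ at 6 leftward: 5 /f/ transparent; 4 /j/ blocks.
From /ṣ/ at 8 rightward: word edge.
From /ṣ/ at 8 leftward: 7 /i/ → [+RTR]; 6 /ṭ/ is itself a trigger — this domain ends here.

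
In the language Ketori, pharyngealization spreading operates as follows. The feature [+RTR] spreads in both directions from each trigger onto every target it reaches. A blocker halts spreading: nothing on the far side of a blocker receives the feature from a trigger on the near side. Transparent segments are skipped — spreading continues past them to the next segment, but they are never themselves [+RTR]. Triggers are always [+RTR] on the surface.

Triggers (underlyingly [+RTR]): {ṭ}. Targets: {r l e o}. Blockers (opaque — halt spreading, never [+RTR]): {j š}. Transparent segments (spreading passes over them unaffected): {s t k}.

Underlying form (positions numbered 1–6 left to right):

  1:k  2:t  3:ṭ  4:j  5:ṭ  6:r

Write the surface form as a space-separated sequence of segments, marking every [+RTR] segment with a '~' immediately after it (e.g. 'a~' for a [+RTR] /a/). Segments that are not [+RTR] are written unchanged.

k t ṭ~ j ṭ~ r~

From /ṭ/ at 3 rightward: 4 /j/ blocks.
From /ṭ/ at 3 leftward: 2 /t/ transparent; 1 /k/ transparent; word edge.
From /ṭ/ at 5 rightward: 6 /r/ → [+RTR]; word edge.
From /ṭ/ at 5 leftward: 4 /j/ blocks.
[+RTR] positions on the surface: 3 5 6.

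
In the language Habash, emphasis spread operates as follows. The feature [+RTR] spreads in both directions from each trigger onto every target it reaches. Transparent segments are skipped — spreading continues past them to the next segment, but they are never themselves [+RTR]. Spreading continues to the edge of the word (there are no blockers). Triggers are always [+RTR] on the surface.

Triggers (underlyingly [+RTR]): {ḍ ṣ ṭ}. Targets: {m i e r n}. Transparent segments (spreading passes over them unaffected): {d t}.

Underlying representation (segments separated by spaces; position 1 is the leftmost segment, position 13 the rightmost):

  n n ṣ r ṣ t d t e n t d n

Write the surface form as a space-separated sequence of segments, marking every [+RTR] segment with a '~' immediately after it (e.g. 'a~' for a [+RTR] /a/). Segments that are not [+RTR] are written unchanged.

From /ṣ/ at 3 rightward: 4 /r/ → [+RTR]; 5 /ṣ/ is itself a trigger — this domain ends here.
From /ṣ/ at 3 leftward: 2 /n/ → [+RTR]; 1 /n/ → [+RTR]; word edge.
From /ṣ/ at 5 rightward: 6 /t/ transparent; 7 /d/ transparent; 8 /t/ transparent; 9 /e/ → [+RTR]; 10 /n/ → [+RTR]; 11 /t/ transparent; 12 /d/ transparent; 13 /n/ → [+RTR]; word edge.
From /ṣ/ at 5 leftward: 4 /r/ → [+RTR]; 3 /ṣ/ is itself a trigger — this domain ends here.
[+RTR] positions on the surface: 1 2 3 4 5 9 10 13.

n~ n~ ṣ~ r~ ṣ~ t d t e~ n~ t d n~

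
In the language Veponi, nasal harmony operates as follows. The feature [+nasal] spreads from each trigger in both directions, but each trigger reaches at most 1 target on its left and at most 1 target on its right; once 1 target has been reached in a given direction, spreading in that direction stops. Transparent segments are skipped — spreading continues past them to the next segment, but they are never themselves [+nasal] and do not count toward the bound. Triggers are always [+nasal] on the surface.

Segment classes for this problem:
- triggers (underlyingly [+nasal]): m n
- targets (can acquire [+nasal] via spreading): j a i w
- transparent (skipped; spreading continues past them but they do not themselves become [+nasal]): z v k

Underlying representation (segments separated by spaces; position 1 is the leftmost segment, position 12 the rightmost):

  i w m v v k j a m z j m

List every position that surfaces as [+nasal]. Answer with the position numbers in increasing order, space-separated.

2 3 7 8 9 11 12

From /m/ at 3 rightward: 4 /v/ transparent; 5 /v/ transparent; 6 /k/ transparent; 7 /j/ → [+nasal]; bound reached.
From /m/ at 3 leftward: 2 /w/ → [+nasal]; bound reached.
From /m/ at 9 rightward: 10 /z/ transparent; 11 /j/ → [+nasal]; bound reached.
From /m/ at 9 leftward: 8 /a/ → [+nasal]; bound reached.
From /m/ at 12 rightward: word edge.
From /m/ at 12 leftward: 11 /j/ → [+nasal]; bound reached.
Target with no active source: position 1 stays [-nasal].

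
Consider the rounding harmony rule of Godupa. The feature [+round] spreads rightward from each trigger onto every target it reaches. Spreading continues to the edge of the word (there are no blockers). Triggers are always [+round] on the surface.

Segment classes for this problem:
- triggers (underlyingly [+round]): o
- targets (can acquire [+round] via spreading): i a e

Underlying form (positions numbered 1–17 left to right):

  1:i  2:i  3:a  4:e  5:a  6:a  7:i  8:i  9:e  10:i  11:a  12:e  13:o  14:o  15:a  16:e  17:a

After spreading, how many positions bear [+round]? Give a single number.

5

From /o/ at 13 rightward: 14 /o/ is itself a trigger — this domain ends here.
From /o/ at 14 rightward: 15 /a/ → [+round]; 16 /e/ → [+round]; 17 /a/ → [+round]; word edge.
Targets with no active source: positions 1 2 3 4 5 6 7 8 9 10 11 12 stay [-round].
[+round] positions on the surface: 13 14 15 16 17.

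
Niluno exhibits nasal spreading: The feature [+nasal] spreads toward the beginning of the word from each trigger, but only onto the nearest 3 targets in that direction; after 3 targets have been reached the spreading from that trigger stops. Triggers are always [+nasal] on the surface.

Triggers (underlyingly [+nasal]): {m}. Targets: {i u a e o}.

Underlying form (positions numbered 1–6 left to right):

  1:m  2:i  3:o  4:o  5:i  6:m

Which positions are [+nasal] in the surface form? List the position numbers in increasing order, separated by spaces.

1 3 4 5 6

From /m/ at 1 leftward: word edge.
From /m/ at 6 leftward: 5 /i/ → [+nasal]; 4 /o/ → [+nasal]; 3 /o/ → [+nasal]; bound reached.
Target with no active source: position 2 stays [-nasal].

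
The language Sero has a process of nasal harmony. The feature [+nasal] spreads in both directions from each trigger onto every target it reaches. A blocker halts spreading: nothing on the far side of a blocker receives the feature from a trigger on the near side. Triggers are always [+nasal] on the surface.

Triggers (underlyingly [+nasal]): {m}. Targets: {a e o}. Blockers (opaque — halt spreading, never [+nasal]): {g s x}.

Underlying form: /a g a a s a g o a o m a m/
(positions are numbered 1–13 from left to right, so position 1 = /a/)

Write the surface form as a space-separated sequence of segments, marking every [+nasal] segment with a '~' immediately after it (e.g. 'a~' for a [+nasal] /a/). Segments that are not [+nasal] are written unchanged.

a g a a s a g o~ a~ o~ m~ a~ m~

From /m/ at 11 rightward: 12 /a/ → [+nasal]; 13 /m/ is itself a trigger — this domain ends here.
From /m/ at 11 leftward: 10 /o/ → [+nasal]; 9 /a/ → [+nasal]; 8 /o/ → [+nasal]; 7 /g/ blocks.
From /m/ at 13 rightward: word edge.
From /m/ at 13 leftward: 12 /a/ → [+nasal]; 11 /m/ is itself a trigger — this domain ends here.
Targets with no active source: positions 1 3 4 6 stay [-nasal].
[+nasal] positions on the surface: 8 9 10 11 12 13.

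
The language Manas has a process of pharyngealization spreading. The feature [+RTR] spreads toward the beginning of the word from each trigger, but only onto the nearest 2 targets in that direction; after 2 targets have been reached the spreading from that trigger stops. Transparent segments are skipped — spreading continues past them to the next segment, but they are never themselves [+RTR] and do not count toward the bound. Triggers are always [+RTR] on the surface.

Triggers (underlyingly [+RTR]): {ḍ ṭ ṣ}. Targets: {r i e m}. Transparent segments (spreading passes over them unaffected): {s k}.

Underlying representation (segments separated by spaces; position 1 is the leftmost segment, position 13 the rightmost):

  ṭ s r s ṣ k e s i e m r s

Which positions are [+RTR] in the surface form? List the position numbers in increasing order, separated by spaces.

1 3 5

From /ṭ/ at 1 leftward: word edge.
From /ṣ/ at 5 leftward: 4 /s/ transparent; 3 /r/ → [+RTR]; 2 /s/ transparent; 1 /ṭ/ is itself a trigger — this domain ends here.
Targets with no active source: positions 7 9 10 11 12 stay [-emphatic].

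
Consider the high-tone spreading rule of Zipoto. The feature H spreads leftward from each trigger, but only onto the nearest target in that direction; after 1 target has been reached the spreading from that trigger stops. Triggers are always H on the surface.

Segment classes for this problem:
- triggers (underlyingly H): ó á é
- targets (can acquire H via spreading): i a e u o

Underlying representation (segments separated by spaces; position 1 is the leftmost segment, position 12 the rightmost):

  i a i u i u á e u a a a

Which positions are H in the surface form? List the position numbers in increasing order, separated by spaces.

From /á/ at 7 leftward: 6 /u/ → H; bound reached.
Targets with no active source: positions 1 2 3 4 5 8 9 10 11 12 stay [-high tone].

6 7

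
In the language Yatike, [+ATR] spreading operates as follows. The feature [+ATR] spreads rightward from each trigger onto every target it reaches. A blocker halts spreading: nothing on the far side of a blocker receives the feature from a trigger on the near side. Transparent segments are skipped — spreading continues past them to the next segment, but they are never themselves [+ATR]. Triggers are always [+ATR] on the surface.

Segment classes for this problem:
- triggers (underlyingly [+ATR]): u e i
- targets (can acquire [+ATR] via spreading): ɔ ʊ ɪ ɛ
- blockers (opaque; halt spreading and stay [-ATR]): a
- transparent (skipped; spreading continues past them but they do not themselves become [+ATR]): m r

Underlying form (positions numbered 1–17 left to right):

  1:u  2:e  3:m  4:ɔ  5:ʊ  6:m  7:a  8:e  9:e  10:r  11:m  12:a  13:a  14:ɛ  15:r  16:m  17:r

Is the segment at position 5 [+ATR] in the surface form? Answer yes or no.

From /u/ at 1 rightward: 2 /e/ is itself a trigger — this domain ends here.
From /e/ at 2 rightward: 3 /m/ transparent; 4 /ɔ/ → [+ATR]; 5 /ʊ/ → [+ATR]; 6 /m/ transparent; 7 /a/ blocks.
From /e/ at 8 rightward: 9 /e/ is itself a trigger — this domain ends here.
From /e/ at 9 rightward: 10 /r/ transparent; 11 /m/ transparent; 12 /a/ blocks.
Target with no active source: position 14 stays [-ATR].
[+ATR] positions on the surface: 1 2 4 5 8 9.

yes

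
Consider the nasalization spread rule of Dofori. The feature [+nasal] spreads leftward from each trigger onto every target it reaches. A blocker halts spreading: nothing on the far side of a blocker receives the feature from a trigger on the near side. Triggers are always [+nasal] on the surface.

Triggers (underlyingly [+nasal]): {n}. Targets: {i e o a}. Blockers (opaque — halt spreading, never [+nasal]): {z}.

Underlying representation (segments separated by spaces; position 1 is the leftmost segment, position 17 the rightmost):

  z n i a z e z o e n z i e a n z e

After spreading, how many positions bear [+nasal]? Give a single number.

From /n/ at 2 leftward: 1 /z/ blocks.
From /n/ at 10 leftward: 9 /e/ → [+nasal]; 8 /o/ → [+nasal]; 7 /z/ blocks.
From /n/ at 15 leftward: 14 /a/ → [+nasal]; 13 /e/ → [+nasal]; 12 /i/ → [+nasal]; 11 /z/ blocks.
Targets with no active source: positions 3 4 6 17 stay [-nasal].
[+nasal] positions on the surface: 2 8 9 10 12 13 14 15.

8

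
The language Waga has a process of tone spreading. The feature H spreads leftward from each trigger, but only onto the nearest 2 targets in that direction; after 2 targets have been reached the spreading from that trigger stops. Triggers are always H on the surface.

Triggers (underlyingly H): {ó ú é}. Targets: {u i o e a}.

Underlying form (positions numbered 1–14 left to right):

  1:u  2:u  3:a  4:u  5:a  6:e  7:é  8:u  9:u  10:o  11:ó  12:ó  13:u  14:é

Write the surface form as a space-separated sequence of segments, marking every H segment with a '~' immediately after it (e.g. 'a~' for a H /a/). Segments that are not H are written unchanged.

u u a u a~ e~ é~ u u~ o~ ó~ ó~ u~ é~

From /é/ at 7 leftward: 6 /e/ → H; 5 /a/ → H; bound reached.
From /ó/ at 11 leftward: 10 /o/ → H; 9 /u/ → H; bound reached.
From /ó/ at 12 leftward: 11 /ó/ is itself a trigger — this domain ends here.
From /é/ at 14 leftward: 13 /u/ → H; 12 /ó/ is itself a trigger — this domain ends here.
Targets with no active source: positions 1 2 3 4 8 stay [-high tone].
H positions on the surface: 5 6 7 9 10 11 12 13 14.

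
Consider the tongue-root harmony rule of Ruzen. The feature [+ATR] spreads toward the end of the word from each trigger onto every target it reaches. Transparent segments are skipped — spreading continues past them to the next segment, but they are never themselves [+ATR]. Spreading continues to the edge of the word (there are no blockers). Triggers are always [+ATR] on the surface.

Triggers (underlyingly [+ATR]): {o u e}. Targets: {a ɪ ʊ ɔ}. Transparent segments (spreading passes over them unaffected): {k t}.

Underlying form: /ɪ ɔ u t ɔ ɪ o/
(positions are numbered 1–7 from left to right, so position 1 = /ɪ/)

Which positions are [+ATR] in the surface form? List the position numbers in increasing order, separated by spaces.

From /u/ at 3 rightward: 4 /t/ transparent; 5 /ɔ/ → [+ATR]; 6 /ɪ/ → [+ATR]; 7 /o/ is itself a trigger — this domain ends here.
From /o/ at 7 rightward: word edge.
Targets with no active source: positions 1 2 stay [-ATR].

3 5 6 7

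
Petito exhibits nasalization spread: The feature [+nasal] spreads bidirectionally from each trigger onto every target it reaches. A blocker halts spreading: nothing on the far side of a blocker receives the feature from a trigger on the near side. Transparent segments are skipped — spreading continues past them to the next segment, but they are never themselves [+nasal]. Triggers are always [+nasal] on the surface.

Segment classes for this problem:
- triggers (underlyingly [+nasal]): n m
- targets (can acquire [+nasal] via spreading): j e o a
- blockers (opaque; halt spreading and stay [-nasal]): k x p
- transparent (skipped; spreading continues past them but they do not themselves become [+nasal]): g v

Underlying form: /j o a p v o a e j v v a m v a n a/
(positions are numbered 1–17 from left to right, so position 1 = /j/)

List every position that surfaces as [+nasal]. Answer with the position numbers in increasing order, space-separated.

From /m/ at 13 rightward: 14 /v/ transparent; 15 /a/ → [+nasal]; 16 /n/ is itself a trigger — this domain ends here.
From /m/ at 13 leftward: 12 /a/ → [+nasal]; 11 /v/ transparent; 10 /v/ transparent; 9 /j/ → [+nasal]; 8 /e/ → [+nasal]; 7 /a/ → [+nasal]; 6 /o/ → [+nasal]; 5 /v/ transparent; 4 /p/ blocks.
From /n/ at 16 rightward: 17 /a/ → [+nasal]; word edge.
From /n/ at 16 leftward: 15 /a/ → [+nasal]; 14 /v/ transparent; 13 /m/ is itself a trigger — this domain ends here.
Targets with no active source: positions 1 2 3 stay [-nasal].

6 7 8 9 12 13 15 16 17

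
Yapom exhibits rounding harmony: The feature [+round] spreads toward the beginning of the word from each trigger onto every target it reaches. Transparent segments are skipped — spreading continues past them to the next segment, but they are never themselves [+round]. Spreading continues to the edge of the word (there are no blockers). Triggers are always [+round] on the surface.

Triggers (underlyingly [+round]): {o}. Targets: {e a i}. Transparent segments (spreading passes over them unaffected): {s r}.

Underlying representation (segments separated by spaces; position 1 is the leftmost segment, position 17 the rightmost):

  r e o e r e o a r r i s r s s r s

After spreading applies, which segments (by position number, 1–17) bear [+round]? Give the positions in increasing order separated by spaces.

2 3 4 6 7

From /o/ at 3 leftward: 2 /e/ → [+round]; 1 /r/ transparent; word edge.
From /o/ at 7 leftward: 6 /e/ → [+round]; 5 /r/ transparent; 4 /e/ → [+round]; 3 /o/ is itself a trigger — this domain ends here.
Targets with no active source: positions 8 11 stay [-round].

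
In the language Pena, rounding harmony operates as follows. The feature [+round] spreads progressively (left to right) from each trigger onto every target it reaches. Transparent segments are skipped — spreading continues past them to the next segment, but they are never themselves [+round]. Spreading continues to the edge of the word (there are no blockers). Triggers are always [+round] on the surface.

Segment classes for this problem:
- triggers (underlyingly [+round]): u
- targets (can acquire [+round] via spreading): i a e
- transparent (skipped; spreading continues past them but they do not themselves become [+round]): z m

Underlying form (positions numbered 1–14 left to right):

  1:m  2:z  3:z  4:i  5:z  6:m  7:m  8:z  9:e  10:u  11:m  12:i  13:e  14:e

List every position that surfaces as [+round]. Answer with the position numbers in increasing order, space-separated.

From /u/ at 10 rightward: 11 /m/ transparent; 12 /i/ → [+round]; 13 /e/ → [+round]; 14 /e/ → [+round]; word edge.
Targets with no active source: positions 4 9 stay [-round].

10 12 13 14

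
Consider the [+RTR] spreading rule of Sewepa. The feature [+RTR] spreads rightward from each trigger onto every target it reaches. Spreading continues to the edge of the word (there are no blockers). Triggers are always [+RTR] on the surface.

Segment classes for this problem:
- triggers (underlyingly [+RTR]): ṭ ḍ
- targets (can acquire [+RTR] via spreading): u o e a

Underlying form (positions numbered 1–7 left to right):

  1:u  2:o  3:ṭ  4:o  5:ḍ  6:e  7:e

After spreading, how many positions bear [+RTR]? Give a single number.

From /ṭ/ at 3 rightward: 4 /o/ → [+RTR]; 5 /ḍ/ is itself a trigger — this domain ends here.
From /ḍ/ at 5 rightward: 6 /e/ → [+RTR]; 7 /e/ → [+RTR]; word edge.
Targets with no active source: positions 1 2 stay [-emphatic].
[+RTR] positions on the surface: 3 4 5 6 7.

5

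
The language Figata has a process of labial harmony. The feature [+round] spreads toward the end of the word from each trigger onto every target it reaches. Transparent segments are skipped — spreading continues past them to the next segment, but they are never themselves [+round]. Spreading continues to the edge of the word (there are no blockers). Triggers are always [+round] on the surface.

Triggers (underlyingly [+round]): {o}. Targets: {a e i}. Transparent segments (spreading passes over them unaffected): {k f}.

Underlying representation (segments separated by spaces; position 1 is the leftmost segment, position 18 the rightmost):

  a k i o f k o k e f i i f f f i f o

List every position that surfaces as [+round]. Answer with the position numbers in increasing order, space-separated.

4 7 9 11 12 16 18

From /o/ at 4 rightward: 5 /f/ transparent; 6 /k/ transparent; 7 /o/ is itself a trigger — this domain ends here.
From /o/ at 7 rightward: 8 /k/ transparent; 9 /e/ → [+round]; 10 /f/ transparent; 11 /i/ → [+round]; 12 /i/ → [+round]; 13 /f/ transparent; 14 /f/ transparent; 15 /f/ transparent; 16 /i/ → [+round]; 17 /f/ transparent; 18 /o/ is itself a trigger — this domain ends here.
From /o/ at 18 rightward: word edge.
Targets with no active source: positions 1 3 stay [-round].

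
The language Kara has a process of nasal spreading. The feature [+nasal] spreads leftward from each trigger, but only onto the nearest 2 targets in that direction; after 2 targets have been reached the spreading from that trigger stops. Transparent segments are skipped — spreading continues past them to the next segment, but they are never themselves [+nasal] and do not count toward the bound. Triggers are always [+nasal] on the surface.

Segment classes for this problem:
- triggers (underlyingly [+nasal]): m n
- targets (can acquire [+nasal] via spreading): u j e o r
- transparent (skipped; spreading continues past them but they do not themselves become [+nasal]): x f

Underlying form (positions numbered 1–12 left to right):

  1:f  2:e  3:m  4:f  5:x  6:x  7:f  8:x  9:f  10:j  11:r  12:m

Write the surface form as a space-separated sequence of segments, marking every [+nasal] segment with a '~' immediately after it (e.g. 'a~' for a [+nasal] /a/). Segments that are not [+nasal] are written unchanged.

f e~ m~ f x x f x f j~ r~ m~

From /m/ at 3 leftward: 2 /e/ → [+nasal]; 1 /f/ transparent; word edge.
From /m/ at 12 leftward: 11 /r/ → [+nasal]; 10 /j/ → [+nasal]; bound reached.
[+nasal] positions on the surface: 2 3 10 11 12.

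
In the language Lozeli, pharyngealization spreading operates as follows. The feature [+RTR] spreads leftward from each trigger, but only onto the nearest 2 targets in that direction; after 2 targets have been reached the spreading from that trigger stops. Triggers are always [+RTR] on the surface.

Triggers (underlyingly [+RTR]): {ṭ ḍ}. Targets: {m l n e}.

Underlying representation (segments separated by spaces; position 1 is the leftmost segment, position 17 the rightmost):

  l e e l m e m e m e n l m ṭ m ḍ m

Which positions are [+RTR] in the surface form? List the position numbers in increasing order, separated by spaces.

12 13 14 15 16

From /ṭ/ at 14 leftward: 13 /m/ → [+RTR]; 12 /l/ → [+RTR]; bound reached.
From /ḍ/ at 16 leftward: 15 /m/ → [+RTR]; 14 /ṭ/ is itself a trigger — this domain ends here.
Targets with no active source: positions 1 2 3 4 5 6 7 8 9 10 11 17 stay [-emphatic].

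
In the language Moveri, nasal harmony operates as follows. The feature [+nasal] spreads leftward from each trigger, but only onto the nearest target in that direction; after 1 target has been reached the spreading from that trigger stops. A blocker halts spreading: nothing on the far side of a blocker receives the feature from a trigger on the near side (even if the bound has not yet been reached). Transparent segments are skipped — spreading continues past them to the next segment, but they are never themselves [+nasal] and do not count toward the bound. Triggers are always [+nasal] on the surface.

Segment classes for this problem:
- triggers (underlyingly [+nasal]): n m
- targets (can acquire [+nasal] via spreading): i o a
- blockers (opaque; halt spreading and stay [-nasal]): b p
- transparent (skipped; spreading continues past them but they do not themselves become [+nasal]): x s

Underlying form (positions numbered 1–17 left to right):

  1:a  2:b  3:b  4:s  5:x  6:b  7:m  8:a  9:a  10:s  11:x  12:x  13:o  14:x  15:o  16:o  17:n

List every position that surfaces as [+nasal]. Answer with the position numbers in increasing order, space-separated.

From /m/ at 7 leftward: 6 /b/ blocks.
From /n/ at 17 leftward: 16 /o/ → [+nasal]; bound reached.
Targets with no active source: positions 1 8 9 13 15 stay [-nasal].

7 16 17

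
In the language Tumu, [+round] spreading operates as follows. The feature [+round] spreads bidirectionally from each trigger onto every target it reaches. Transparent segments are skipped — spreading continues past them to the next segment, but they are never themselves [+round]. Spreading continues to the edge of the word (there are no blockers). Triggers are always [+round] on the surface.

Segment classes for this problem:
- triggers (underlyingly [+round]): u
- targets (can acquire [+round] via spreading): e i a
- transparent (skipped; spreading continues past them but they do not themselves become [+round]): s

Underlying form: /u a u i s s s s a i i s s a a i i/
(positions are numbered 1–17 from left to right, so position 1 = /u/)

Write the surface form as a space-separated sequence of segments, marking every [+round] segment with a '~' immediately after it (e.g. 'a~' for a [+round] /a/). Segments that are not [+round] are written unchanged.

From /u/ at 1 rightward: 2 /a/ → [+round]; 3 /u/ is itself a trigger — this domain ends here.
From /u/ at 1 leftward: word edge.
From /u/ at 3 rightward: 4 /i/ → [+round]; 5 /s/ transparent; 6 /s/ transparent; 7 /s/ transparent; 8 /s/ transparent; 9 /a/ → [+round]; 10 /i/ → [+round]; 11 /i/ → [+round]; 12 /s/ transparent; 13 /s/ transparent; 14 /a/ → [+round]; 15 /a/ → [+round]; 16 /i/ → [+round]; 17 /i/ → [+round]; word edge.
From /u/ at 3 leftward: 2 /a/ → [+round]; 1 /u/ is itself a trigger — this domain ends here.
[+round] positions on the surface: 1 2 3 4 9 10 11 14 15 16 17.

u~ a~ u~ i~ s s s s a~ i~ i~ s s a~ a~ i~ i~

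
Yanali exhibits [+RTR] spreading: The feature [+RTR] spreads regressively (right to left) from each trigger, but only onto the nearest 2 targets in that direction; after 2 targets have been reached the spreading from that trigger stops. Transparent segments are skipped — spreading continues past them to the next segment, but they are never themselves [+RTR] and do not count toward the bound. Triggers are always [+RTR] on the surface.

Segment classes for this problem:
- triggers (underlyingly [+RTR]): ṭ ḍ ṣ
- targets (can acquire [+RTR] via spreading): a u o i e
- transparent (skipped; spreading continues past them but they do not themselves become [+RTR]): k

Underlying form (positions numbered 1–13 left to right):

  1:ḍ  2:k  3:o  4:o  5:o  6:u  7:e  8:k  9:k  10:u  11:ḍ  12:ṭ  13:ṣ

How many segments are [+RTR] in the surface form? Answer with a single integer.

6

From /ḍ/ at 1 leftward: word edge.
From /ḍ/ at 11 leftward: 10 /u/ → [+RTR]; 9 /k/ transparent; 8 /k/ transparent; 7 /e/ → [+RTR]; bound reached.
From /ṭ/ at 12 leftward: 11 /ḍ/ is itself a trigger — this domain ends here.
From /ṣ/ at 13 leftward: 12 /ṭ/ is itself a trigger — this domain ends here.
Targets with no active source: positions 3 4 5 6 stay [-emphatic].
[+RTR] positions on the surface: 1 7 10 11 12 13.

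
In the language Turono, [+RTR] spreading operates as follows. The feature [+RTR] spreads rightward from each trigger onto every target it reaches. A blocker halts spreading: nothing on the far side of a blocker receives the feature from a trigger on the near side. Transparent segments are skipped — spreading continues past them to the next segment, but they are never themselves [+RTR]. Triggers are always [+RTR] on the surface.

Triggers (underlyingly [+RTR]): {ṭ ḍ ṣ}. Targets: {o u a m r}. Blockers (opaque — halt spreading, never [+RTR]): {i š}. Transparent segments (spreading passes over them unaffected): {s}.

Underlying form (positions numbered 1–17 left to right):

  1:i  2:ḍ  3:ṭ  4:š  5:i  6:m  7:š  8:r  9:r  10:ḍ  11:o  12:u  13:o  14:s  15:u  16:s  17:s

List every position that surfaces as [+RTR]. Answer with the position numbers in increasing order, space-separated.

From /ḍ/ at 2 rightward: 3 /ṭ/ is itself a trigger — this domain ends here.
From /ṭ/ at 3 rightward: 4 /š/ blocks.
From /ḍ/ at 10 rightward: 11 /o/ → [+RTR]; 12 /u/ → [+RTR]; 13 /o/ → [+RTR]; 14 /s/ transparent; 15 /u/ → [+RTR]; 16 /s/ transparent; 17 /s/ transparent; word edge.
Targets with no active source: positions 6 8 9 stay [-emphatic].

2 3 10 11 12 13 15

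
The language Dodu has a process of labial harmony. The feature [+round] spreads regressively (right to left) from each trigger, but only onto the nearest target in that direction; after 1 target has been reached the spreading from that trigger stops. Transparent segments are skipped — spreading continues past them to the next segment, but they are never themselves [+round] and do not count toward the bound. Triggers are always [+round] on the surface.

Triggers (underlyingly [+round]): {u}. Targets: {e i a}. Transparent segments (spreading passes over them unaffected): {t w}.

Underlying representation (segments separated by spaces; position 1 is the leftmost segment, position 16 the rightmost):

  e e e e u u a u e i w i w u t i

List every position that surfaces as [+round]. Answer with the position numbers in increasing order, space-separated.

4 5 6 7 8 12 14

From /u/ at 5 leftward: 4 /e/ → [+round]; bound reached.
From /u/ at 6 leftward: 5 /u/ is itself a trigger — this domain ends here.
From /u/ at 8 leftward: 7 /a/ → [+round]; bound reached.
From /u/ at 14 leftward: 13 /w/ transparent; 12 /i/ → [+round]; bound reached.
Targets with no active source: positions 1 2 3 9 10 16 stay [-round].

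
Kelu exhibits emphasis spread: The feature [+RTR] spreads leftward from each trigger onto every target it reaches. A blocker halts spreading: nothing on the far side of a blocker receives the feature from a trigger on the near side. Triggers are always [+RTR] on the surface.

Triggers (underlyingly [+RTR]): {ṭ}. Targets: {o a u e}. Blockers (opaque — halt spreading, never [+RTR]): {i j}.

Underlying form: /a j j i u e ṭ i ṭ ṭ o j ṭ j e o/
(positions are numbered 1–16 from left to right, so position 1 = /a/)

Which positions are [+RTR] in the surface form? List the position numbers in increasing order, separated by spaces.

5 6 7 9 10 13

From /ṭ/ at 7 leftward: 6 /e/ → [+RTR]; 5 /u/ → [+RTR]; 4 /i/ blocks.
From /ṭ/ at 9 leftward: 8 /i/ blocks.
From /ṭ/ at 10 leftward: 9 /ṭ/ is itself a trigger — this domain ends here.
From /ṭ/ at 13 leftward: 12 /j/ blocks.
Targets with no active source: positions 1 11 15 16 stay [-emphatic].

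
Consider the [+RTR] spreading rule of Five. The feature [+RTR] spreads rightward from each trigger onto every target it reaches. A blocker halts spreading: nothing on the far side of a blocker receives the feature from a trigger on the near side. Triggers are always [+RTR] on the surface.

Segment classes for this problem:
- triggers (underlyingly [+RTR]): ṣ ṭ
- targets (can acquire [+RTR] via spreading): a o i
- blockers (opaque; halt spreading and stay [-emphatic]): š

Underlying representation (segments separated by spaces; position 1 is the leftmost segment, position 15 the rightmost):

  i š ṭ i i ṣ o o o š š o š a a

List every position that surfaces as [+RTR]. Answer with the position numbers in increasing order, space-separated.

From /ṭ/ at 3 rightward: 4 /i/ → [+RTR]; 5 /i/ → [+RTR]; 6 /ṣ/ is itself a trigger — this domain ends here.
From /ṣ/ at 6 rightward: 7 /o/ → [+RTR]; 8 /o/ → [+RTR]; 9 /o/ → [+RTR]; 10 /š/ blocks.
Targets with no active source: positions 1 12 14 15 stay [-emphatic].

3 4 5 6 7 8 9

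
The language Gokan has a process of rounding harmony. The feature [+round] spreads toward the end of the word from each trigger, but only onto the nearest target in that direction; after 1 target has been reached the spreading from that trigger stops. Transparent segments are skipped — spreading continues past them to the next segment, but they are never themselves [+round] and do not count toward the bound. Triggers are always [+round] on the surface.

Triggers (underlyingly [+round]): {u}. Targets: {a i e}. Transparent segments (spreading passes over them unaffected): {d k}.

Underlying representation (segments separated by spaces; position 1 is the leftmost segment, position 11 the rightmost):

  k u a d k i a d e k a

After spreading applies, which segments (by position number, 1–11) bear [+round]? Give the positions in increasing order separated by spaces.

2 3

From /u/ at 2 rightward: 3 /a/ → [+round]; bound reached.
Targets with no active source: positions 6 7 9 11 stay [-round].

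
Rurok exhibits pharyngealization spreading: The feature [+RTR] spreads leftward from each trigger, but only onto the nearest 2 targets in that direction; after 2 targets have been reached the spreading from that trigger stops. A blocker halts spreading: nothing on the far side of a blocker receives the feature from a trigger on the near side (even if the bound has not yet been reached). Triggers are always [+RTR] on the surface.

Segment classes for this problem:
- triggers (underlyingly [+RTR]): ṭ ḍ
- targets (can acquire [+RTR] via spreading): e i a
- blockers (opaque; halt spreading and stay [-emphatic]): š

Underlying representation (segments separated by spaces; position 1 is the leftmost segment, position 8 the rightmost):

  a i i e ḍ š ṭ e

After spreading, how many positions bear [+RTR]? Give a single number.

4

From /ḍ/ at 5 leftward: 4 /e/ → [+RTR]; 3 /i/ → [+RTR]; bound reached.
From /ṭ/ at 7 leftward: 6 /š/ blocks.
Targets with no active source: positions 1 2 8 stay [-emphatic].
[+RTR] positions on the surface: 3 4 5 7.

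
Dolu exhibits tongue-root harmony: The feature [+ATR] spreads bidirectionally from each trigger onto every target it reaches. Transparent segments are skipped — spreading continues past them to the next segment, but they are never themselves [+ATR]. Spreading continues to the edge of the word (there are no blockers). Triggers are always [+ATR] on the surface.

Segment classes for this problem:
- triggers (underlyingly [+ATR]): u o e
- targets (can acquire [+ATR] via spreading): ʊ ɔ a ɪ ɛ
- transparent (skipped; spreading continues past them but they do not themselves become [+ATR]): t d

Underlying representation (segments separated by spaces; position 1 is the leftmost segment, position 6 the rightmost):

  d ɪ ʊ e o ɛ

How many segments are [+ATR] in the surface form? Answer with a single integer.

5

From /e/ at 4 rightward: 5 /o/ is itself a trigger — this domain ends here.
From /e/ at 4 leftward: 3 /ʊ/ → [+ATR]; 2 /ɪ/ → [+ATR]; 1 /d/ transparent; word edge.
From /o/ at 5 rightward: 6 /ɛ/ → [+ATR]; word edge.
From /o/ at 5 leftward: 4 /e/ is itself a trigger — this domain ends here.
[+ATR] positions on the surface: 2 3 4 5 6.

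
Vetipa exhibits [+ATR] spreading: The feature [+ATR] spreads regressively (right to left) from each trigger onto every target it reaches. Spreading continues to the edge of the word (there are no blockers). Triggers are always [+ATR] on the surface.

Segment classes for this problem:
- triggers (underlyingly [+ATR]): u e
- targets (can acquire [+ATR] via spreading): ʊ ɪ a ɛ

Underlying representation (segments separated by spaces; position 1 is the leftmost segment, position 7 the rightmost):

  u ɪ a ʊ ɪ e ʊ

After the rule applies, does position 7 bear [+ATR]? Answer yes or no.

From /u/ at 1 leftward: word edge.
From /e/ at 6 leftward: 5 /ɪ/ → [+ATR]; 4 /ʊ/ → [+ATR]; 3 /a/ → [+ATR]; 2 /ɪ/ → [+ATR]; 1 /u/ is itself a trigger — this domain ends here.
Target with no active source: position 7 stays [-ATR].
[+ATR] positions on the surface: 1 2 3 4 5 6.

no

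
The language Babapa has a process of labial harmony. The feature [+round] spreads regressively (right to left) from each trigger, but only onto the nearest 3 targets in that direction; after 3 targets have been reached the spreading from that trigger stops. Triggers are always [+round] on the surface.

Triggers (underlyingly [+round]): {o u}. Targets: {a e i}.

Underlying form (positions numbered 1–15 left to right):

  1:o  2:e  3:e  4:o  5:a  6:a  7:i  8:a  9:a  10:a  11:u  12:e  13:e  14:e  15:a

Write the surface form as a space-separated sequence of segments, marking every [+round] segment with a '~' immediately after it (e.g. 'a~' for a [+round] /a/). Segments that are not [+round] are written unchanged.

From /o/ at 1 leftward: word edge.
From /o/ at 4 leftward: 3 /e/ → [+round]; 2 /e/ → [+round]; 1 /o/ is itself a trigger — this domain ends here.
From /u/ at 11 leftward: 10 /a/ → [+round]; 9 /a/ → [+round]; 8 /a/ → [+round]; bound reached.
Targets with no active source: positions 5 6 7 12 13 14 15 stay [-round].
[+round] positions on the surface: 1 2 3 4 8 9 10 11.

o~ e~ e~ o~ a a i a~ a~ a~ u~ e e e a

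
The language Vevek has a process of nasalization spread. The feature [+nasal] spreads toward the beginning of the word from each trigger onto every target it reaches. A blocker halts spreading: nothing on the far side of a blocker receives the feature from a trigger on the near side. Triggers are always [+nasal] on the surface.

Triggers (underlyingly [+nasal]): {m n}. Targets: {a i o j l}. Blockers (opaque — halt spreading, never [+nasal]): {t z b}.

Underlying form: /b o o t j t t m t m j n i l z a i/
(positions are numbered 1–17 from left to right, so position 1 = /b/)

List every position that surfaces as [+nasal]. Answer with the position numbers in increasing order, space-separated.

8 10 11 12

From /m/ at 8 leftward: 7 /t/ blocks.
From /m/ at 10 leftward: 9 /t/ blocks.
From /n/ at 12 leftward: 11 /j/ → [+nasal]; 10 /m/ is itself a trigger — this domain ends here.
Targets with no active source: positions 2 3 5 13 14 16 17 stay [-nasal].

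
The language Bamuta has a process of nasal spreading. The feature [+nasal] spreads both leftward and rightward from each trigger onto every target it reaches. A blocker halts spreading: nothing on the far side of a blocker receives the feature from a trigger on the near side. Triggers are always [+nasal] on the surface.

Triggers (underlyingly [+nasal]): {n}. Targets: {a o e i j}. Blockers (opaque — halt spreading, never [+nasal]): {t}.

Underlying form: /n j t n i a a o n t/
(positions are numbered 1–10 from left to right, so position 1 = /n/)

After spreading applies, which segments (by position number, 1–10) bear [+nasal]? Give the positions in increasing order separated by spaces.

From /n/ at 1 rightward: 2 /j/ → [+nasal]; 3 /t/ blocks.
From /n/ at 1 leftward: word edge.
From /n/ at 4 rightward: 5 /i/ → [+nasal]; 6 /a/ → [+nasal]; 7 /a/ → [+nasal]; 8 /o/ → [+nasal]; 9 /n/ is itself a trigger — this domain ends here.
From /n/ at 4 leftward: 3 /t/ blocks.
From /n/ at 9 rightward: 10 /t/ blocks.
From /n/ at 9 leftward: 8 /o/ → [+nasal]; 7 /a/ → [+nasal]; 6 /a/ → [+nasal]; 5 /i/ → [+nasal]; 4 /n/ is itself a trigger — this domain ends here.

1 2 4 5 6 7 8 9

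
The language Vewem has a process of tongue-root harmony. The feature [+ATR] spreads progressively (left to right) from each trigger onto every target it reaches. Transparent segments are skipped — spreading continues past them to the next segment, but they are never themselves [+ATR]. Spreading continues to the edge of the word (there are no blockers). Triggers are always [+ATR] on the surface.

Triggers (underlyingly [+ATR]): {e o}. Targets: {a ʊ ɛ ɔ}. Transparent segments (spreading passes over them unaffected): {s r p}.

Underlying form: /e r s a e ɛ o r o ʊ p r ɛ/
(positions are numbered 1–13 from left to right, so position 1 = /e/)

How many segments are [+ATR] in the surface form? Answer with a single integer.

8

From /e/ at 1 rightward: 2 /r/ transparent; 3 /s/ transparent; 4 /a/ → [+ATR]; 5 /e/ is itself a trigger — this domain ends here.
From /e/ at 5 rightward: 6 /ɛ/ → [+ATR]; 7 /o/ is itself a trigger — this domain ends here.
From /o/ at 7 rightward: 8 /r/ transparent; 9 /o/ is itself a trigger — this domain ends here.
From /o/ at 9 rightward: 10 /ʊ/ → [+ATR]; 11 /p/ transparent; 12 /r/ transparent; 13 /ɛ/ → [+ATR]; word edge.
[+ATR] positions on the surface: 1 4 5 6 7 9 10 13.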